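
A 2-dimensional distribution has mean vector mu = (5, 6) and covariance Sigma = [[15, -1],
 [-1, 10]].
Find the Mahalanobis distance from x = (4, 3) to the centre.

Step 1 — centre the observation: (x - mu) = (-1, -3).

Step 2 — invert Sigma. det(Sigma) = 15·10 - (-1)² = 149.
  Sigma^{-1} = (1/det) · [[d, -b], [-b, a]] = [[0.0671, 0.0067],
 [0.0067, 0.1007]].

Step 3 — form the quadratic (x - mu)^T · Sigma^{-1} · (x - mu):
  Sigma^{-1} · (x - mu) = (-0.0872, -0.3087).
  (x - mu)^T · [Sigma^{-1} · (x - mu)] = (-1)·(-0.0872) + (-3)·(-0.3087) = 1.0134.

Step 4 — take square root: d = √(1.0134) ≈ 1.0067.

d(x, mu) = √(1.0134) ≈ 1.0067


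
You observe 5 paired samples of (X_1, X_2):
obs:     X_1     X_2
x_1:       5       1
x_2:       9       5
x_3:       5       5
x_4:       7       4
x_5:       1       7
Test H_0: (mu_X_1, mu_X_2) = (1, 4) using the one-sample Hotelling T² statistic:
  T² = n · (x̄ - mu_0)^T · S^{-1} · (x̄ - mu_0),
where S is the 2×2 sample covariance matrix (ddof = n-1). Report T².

Step 1 — sample mean vector:
  mean(X_1) = (5 + 9 + 5 + 7 + 1) / 5 = 27/5 = 5.4
  mean(X_2) = (1 + 5 + 5 + 4 + 7) / 5 = 22/5 = 4.4
  x̄ = (5.4, 4.4),  deviation x̄ - mu_0 = (5.4, 4.4) - (1, 4) = (4.4, 0.4).

Step 2 — sample covariance matrix, S[i,j] = (1/(n-1)) · Σ_k (x_{k,i} - mean_i) · (x_{k,j} - mean_j), divisor n-1 = 4:
  S[X_1,X_1] = ((-0.4)·(-0.4) + (3.6)·(3.6) + (-0.4)·(-0.4) + (1.6)·(1.6) + (-4.4)·(-4.4)) / 4 = 35.2/4 = 8.8
  S[X_1,X_2] = ((-0.4)·(-3.4) + (3.6)·(0.6) + (-0.4)·(0.6) + (1.6)·(-0.4) + (-4.4)·(2.6)) / 4 = -8.8/4 = -2.2
  S[X_2,X_2] = ((-3.4)·(-3.4) + (0.6)·(0.6) + (0.6)·(0.6) + (-0.4)·(-0.4) + (2.6)·(2.6)) / 4 = 19.2/4 = 4.8
  S = [[8.8, -2.2],
 [-2.2, 4.8]].

Step 3 — invert S. det(S) = 8.8·4.8 - (-2.2)² = 37.4.
  S^{-1} = (1/det) · [[d, -b], [-b, a]] = [[0.1283, 0.0588],
 [0.0588, 0.2353]].

Step 4 — quadratic form (x̄ - mu_0)^T · S^{-1} · (x̄ - mu_0):
  S^{-1} · (x̄ - mu_0) = (0.5882, 0.3529),
  (x̄ - mu_0)^T · [...] = (4.4)·(0.5882) + (0.4)·(0.3529) = 2.7294.

Step 5 — scale by n: T² = 5 · 2.7294 = 13.6471.

T² ≈ 13.6471


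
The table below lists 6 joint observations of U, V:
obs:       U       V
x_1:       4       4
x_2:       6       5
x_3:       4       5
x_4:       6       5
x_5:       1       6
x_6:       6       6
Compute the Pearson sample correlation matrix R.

Step 1 — column means:
  mean(U) = (4 + 6 + 4 + 6 + 1 + 6) / 6 = 27/6 = 4.5
  mean(V) = (4 + 5 + 5 + 5 + 6 + 6) / 6 = 31/6 = 5.1667

Step 2 — sample variances and covariances s[i,j] = (1/(n-1)) · Σ_k (x_{k,i} - mean_i) · (x_{k,j} - mean_j), with n-1 = 5:
  s[U,U] = ((-0.5)·(-0.5) + (1.5)·(1.5) + (-0.5)·(-0.5) + (1.5)·(1.5) + (-3.5)·(-3.5) + (1.5)·(1.5)) / 5 = 19.5/5 = 3.9
  s[U,V] = ((-0.5)·(-1.1667) + (1.5)·(-0.1667) + (-0.5)·(-0.1667) + (1.5)·(-0.1667) + (-3.5)·(0.8333) + (1.5)·(0.8333)) / 5 = -1.5/5 = -0.3
  s[V,V] = ((-1.1667)·(-1.1667) + (-0.1667)·(-0.1667) + (-0.1667)·(-0.1667) + (-0.1667)·(-0.1667) + (0.8333)·(0.8333) + (0.8333)·(0.8333)) / 5 = 2.8333/5 = 0.5667
  Sample standard deviations s_i = √(s[i,i]):
  s(U) = √(3.9) = 1.9748
  s(V) = √(0.5667) = 0.7528

Step 3 — r_{ij} = s_{ij} / (s_i · s_j):
  r[U,U] = 1 (diagonal).
  r[U,V] = -0.3 / (1.9748 · 0.7528) = -0.3 / 1.4866 = -0.2018
  r[V,V] = 1 (diagonal).

R is symmetric with unit diagonal. Assembling:

R = [[1, -0.2018],
 [-0.2018, 1]]


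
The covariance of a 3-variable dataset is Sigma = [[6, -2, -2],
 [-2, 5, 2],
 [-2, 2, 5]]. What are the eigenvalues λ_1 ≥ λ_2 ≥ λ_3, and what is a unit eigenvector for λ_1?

Step 1 — characteristic polynomial p(λ) = det(λI - Sigma) = λ³ - tr·λ² + c_1·λ - det, where tr = trace, c_1 = sum of the principal 2×2 minors, det = det(Sigma):
  tr = 6 + 5 + 5 = 16,
  c_1 = (6·5 - (-2)²) + (6·5 - (-2)²) + (5·5 - (2)²) = 26 + 26 + 21 = 73,
  det = 6·(5·5 - (2)²) - (-2)·((-2)·5 - (2)·(-2)) + (-2)·((-2)·(2) - 5·(-2)) = 6·(21) - (-2)·(-6) + (-2)·(6) = 102.
  So p(λ) = λ³ - 16λ² + 73λ - 102.
Step 2 — look for an integer root (rational root theorem: any rational root is an integer divisor of 102). Testing λ = 3:
  p(3) = 27 - 144 + 219 - 102 = 0  ✓
  Dividing out (λ - 3): p(λ) = (λ - 3)(λ² - 13λ + 34).
Step 3 — remaining eigenvalues from the quadratic λ² - 13λ + 34 = 0:
  Δ = 13² - 4·34 = 169 - 136 = 33,  λ = (13 ± √33)/2 = (13 ± 5.7446)/2 ≈ 9.3723 or 3.6277.
  Sorted: λ_1 = 9.3723,  λ_2 = 3.6277,  λ_3 = 3  (check: sum = 16 = tr ✓).

Step 4 — unit eigenvector for λ_1 ≈ 9.3723: v spans the null space of (Sigma - λ_1 I), whose rows are
  r_1 = (-3.3723, -2, -2),  r_2 = (-2, -4.3723, 2),  r_3 = (-2, 2, -4.3723).
  v is orthogonal to every row, so take v ∝ r_1 × r_2 = ((-2)·(2) - (-2)·(-4.3723), (-2)·(-2) - (-3.3723)·(2), (-3.3723)·(-4.3723) - (-2)·(-2)) ≈ (-12.7446, 10.7446, 10.7446).
  Rescale (multiply by -1 so the first nonzero entry is positive): u = (12.7446, -10.7446, -10.7446).
  ||u|| = √((12.7446)² + (-10.7446)² + (-10.7446)²) = √(393.3151) ≈ 19.8322,  v_1 = u/||u|| ≈ (0.6426, -0.5418, -0.5418) (||v_1|| = 1).

λ_1 = 9.3723,  λ_2 = 3.6277,  λ_3 = 3;  v_1 ≈ (0.6426, -0.5418, -0.5418)


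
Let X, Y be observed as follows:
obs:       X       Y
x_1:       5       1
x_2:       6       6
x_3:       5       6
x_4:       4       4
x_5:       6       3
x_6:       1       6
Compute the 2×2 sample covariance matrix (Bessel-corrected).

Step 1 — column means:
  mean(X) = (5 + 6 + 5 + 4 + 6 + 1) / 6 = 27/6 = 4.5
  mean(Y) = (1 + 6 + 6 + 4 + 3 + 6) / 6 = 26/6 = 4.3333

Step 2 — sample covariance S[i,j] = (1/(n-1)) · Σ_k (x_{k,i} - mean_i) · (x_{k,j} - mean_j), with n-1 = 5.
  S[X,X] = ((0.5)·(0.5) + (1.5)·(1.5) + (0.5)·(0.5) + (-0.5)·(-0.5) + (1.5)·(1.5) + (-3.5)·(-3.5)) / 5 = 17.5/5 = 3.5
  S[X,Y] = ((0.5)·(-3.3333) + (1.5)·(1.6667) + (0.5)·(1.6667) + (-0.5)·(-0.3333) + (1.5)·(-1.3333) + (-3.5)·(1.6667)) / 5 = -6/5 = -1.2
  S[Y,Y] = ((-3.3333)·(-3.3333) + (1.6667)·(1.6667) + (1.6667)·(1.6667) + (-0.3333)·(-0.3333) + (-1.3333)·(-1.3333) + (1.6667)·(1.6667)) / 5 = 21.3333/5 = 4.2667

S is symmetric (S[j,i] = S[i,j]). Assembling:

S = [[3.5, -1.2],
 [-1.2, 4.2667]]


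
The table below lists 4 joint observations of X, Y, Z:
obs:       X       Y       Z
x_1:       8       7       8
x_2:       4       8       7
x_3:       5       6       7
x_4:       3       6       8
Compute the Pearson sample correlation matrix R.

Step 1 — column means:
  mean(X) = (8 + 4 + 5 + 3) / 4 = 20/4 = 5
  mean(Y) = (7 + 8 + 6 + 6) / 4 = 27/4 = 6.75
  mean(Z) = (8 + 7 + 7 + 8) / 4 = 30/4 = 7.5

Step 2 — sample variances and covariances s[i,j] = (1/(n-1)) · Σ_k (x_{k,i} - mean_i) · (x_{k,j} - mean_j), with n-1 = 3:
  s[X,X] = ((3)·(3) + (-1)·(-1) + (0)·(0) + (-2)·(-2)) / 3 = 14/3 = 4.6667
  s[X,Y] = ((3)·(0.25) + (-1)·(1.25) + (0)·(-0.75) + (-2)·(-0.75)) / 3 = 1/3 = 0.3333
  s[X,Z] = ((3)·(0.5) + (-1)·(-0.5) + (0)·(-0.5) + (-2)·(0.5)) / 3 = 1/3 = 0.3333
  s[Y,Y] = ((0.25)·(0.25) + (1.25)·(1.25) + (-0.75)·(-0.75) + (-0.75)·(-0.75)) / 3 = 2.75/3 = 0.9167
  s[Y,Z] = ((0.25)·(0.5) + (1.25)·(-0.5) + (-0.75)·(-0.5) + (-0.75)·(0.5)) / 3 = -0.5/3 = -0.1667
  s[Z,Z] = ((0.5)·(0.5) + (-0.5)·(-0.5) + (-0.5)·(-0.5) + (0.5)·(0.5)) / 3 = 1/3 = 0.3333
  Sample standard deviations s_i = √(s[i,i]):
  s(X) = √(4.6667) = 2.1602
  s(Y) = √(0.9167) = 0.9574
  s(Z) = √(0.3333) = 0.5774

Step 3 — r_{ij} = s_{ij} / (s_i · s_j):
  r[X,X] = 1 (diagonal).
  r[X,Y] = 0.3333 / (2.1602 · 0.9574) = 0.3333 / 2.0683 = 0.1612
  r[X,Z] = 0.3333 / (2.1602 · 0.5774) = 0.3333 / 1.2472 = 0.2673
  r[Y,Y] = 1 (diagonal).
  r[Y,Z] = -0.1667 / (0.9574 · 0.5774) = -0.1667 / 0.5528 = -0.3015
  r[Z,Z] = 1 (diagonal).

R is symmetric with unit diagonal. Assembling:

R = [[1, 0.1612, 0.2673],
 [0.1612, 1, -0.3015],
 [0.2673, -0.3015, 1]]


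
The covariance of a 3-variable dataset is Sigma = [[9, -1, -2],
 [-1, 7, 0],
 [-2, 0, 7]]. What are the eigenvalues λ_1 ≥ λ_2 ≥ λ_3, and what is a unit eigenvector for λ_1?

Step 1 — characteristic polynomial p(λ) = det(λI - Sigma) = λ³ - tr·λ² + c_1·λ - det, where tr = trace, c_1 = sum of the principal 2×2 minors, det = det(Sigma):
  tr = 9 + 7 + 7 = 23,
  c_1 = (9·7 - (-1)²) + (9·7 - (-2)²) + (7·7 - (0)²) = 62 + 59 + 49 = 170,
  det = 9·(7·7 - (0)²) - (-1)·((-1)·7 - (0)·(-2)) + (-2)·((-1)·(0) - 7·(-2)) = 9·(49) - (-1)·(-7) + (-2)·(14) = 406.
  So p(λ) = λ³ - 23λ² + 170λ - 406.
Step 2 — look for an integer root (rational root theorem: any rational root is an integer divisor of 406). Testing λ = 7:
  p(7) = 343 - 1127 + 1190 - 406 = 0  ✓
  Dividing out (λ - 7): p(λ) = (λ - 7)(λ² - 16λ + 58).
Step 3 — remaining eigenvalues from the quadratic λ² - 16λ + 58 = 0:
  Δ = 16² - 4·58 = 256 - 232 = 24,  λ = (16 ± √24)/2 = (16 ± 4.899)/2 ≈ 10.4495 or 5.5505.
  Sorted: λ_1 = 10.4495,  λ_2 = 7,  λ_3 = 5.5505  (check: sum = 23 = tr ✓).

Step 4 — unit eigenvector for λ_1 ≈ 10.4495: v spans the null space of (Sigma - λ_1 I), whose rows are
  r_1 = (-1.4495, -1, -2),  r_2 = (-1, -3.4495, 0),  r_3 = (-2, 0, -3.4495).
  v is orthogonal to every row, so take v ∝ r_1 × r_2 = ((-1)·(0) - (-2)·(-3.4495), (-2)·(-1) - (-1.4495)·(0), (-1.4495)·(-3.4495) - (-1)·(-1)) ≈ (-6.899, 2, 4).
  Rescale (multiply by -1 so the first nonzero entry is positive): u = (6.899, -2, -4).
  ||u|| = √((6.899)² + (-2)² + (-4)²) = √(67.5959) ≈ 8.2217,  v_1 = u/||u|| ≈ (0.8391, -0.2433, -0.4865) (||v_1|| = 1).

λ_1 = 10.4495,  λ_2 = 7,  λ_3 = 5.5505;  v_1 ≈ (0.8391, -0.2433, -0.4865)


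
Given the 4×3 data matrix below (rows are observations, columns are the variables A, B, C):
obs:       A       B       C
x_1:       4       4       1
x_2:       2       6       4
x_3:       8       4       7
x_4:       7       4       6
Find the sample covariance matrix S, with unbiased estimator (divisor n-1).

Step 1 — column means:
  mean(A) = (4 + 2 + 8 + 7) / 4 = 21/4 = 5.25
  mean(B) = (4 + 6 + 4 + 4) / 4 = 18/4 = 4.5
  mean(C) = (1 + 4 + 7 + 6) / 4 = 18/4 = 4.5

Step 2 — sample covariance S[i,j] = (1/(n-1)) · Σ_k (x_{k,i} - mean_i) · (x_{k,j} - mean_j), with n-1 = 3.
  S[A,A] = ((-1.25)·(-1.25) + (-3.25)·(-3.25) + (2.75)·(2.75) + (1.75)·(1.75)) / 3 = 22.75/3 = 7.5833
  S[A,B] = ((-1.25)·(-0.5) + (-3.25)·(1.5) + (2.75)·(-0.5) + (1.75)·(-0.5)) / 3 = -6.5/3 = -2.1667
  S[A,C] = ((-1.25)·(-3.5) + (-3.25)·(-0.5) + (2.75)·(2.5) + (1.75)·(1.5)) / 3 = 15.5/3 = 5.1667
  S[B,B] = ((-0.5)·(-0.5) + (1.5)·(1.5) + (-0.5)·(-0.5) + (-0.5)·(-0.5)) / 3 = 3/3 = 1
  S[B,C] = ((-0.5)·(-3.5) + (1.5)·(-0.5) + (-0.5)·(2.5) + (-0.5)·(1.5)) / 3 = -1/3 = -0.3333
  S[C,C] = ((-3.5)·(-3.5) + (-0.5)·(-0.5) + (2.5)·(2.5) + (1.5)·(1.5)) / 3 = 21/3 = 7

S is symmetric (S[j,i] = S[i,j]). Assembling:

S = [[7.5833, -2.1667, 5.1667],
 [-2.1667, 1, -0.3333],
 [5.1667, -0.3333, 7]]


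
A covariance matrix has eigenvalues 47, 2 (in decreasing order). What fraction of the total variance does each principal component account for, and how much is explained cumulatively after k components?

Step 1 — total variance = trace(Sigma) = Σ λ_i = 47 + 2 = 49.

Step 2 — fraction explained by component i = λ_i / Σ λ:
  PC1: 47/49 = 0.9592
  PC2: 2/49 = 0.0408

Step 3 — cumulative fraction after k components = (λ_1 + ... + λ_k) / Σ λ:
  k = 1: 47/49 = 0.9592
  k = 2: (47 + 2)/49 = 49/49 = 1

Summary (fraction, with percent):

explained: PC1 0.9592 (95.92%), PC2 0.0408 (4.08%);  cumulative: 0.9592, 1


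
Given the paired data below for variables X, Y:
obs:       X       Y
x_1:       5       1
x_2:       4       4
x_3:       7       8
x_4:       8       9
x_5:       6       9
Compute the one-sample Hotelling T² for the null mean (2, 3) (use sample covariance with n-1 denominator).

Step 1 — sample mean vector:
  mean(X) = (5 + 4 + 7 + 8 + 6) / 5 = 30/5 = 6
  mean(Y) = (1 + 4 + 8 + 9 + 9) / 5 = 31/5 = 6.2
  x̄ = (6, 6.2),  deviation x̄ - mu_0 = (6, 6.2) - (2, 3) = (4, 3.2).

Step 2 — sample covariance matrix, S[i,j] = (1/(n-1)) · Σ_k (x_{k,i} - mean_i) · (x_{k,j} - mean_j), divisor n-1 = 4:
  S[X,X] = ((-1)·(-1) + (-2)·(-2) + (1)·(1) + (2)·(2) + (0)·(0)) / 4 = 10/4 = 2.5
  S[X,Y] = ((-1)·(-5.2) + (-2)·(-2.2) + (1)·(1.8) + (2)·(2.8) + (0)·(2.8)) / 4 = 17/4 = 4.25
  S[Y,Y] = ((-5.2)·(-5.2) + (-2.2)·(-2.2) + (1.8)·(1.8) + (2.8)·(2.8) + (2.8)·(2.8)) / 4 = 50.8/4 = 12.7
  S = [[2.5, 4.25],
 [4.25, 12.7]].

Step 3 — invert S. det(S) = 2.5·12.7 - (4.25)² = 13.6875.
  S^{-1} = (1/det) · [[d, -b], [-b, a]] = [[0.9279, -0.3105],
 [-0.3105, 0.1826]].

Step 4 — quadratic form (x̄ - mu_0)^T · S^{-1} · (x̄ - mu_0):
  S^{-1} · (x̄ - mu_0) = (2.7178, -0.6575),
  (x̄ - mu_0)^T · [...] = (4)·(2.7178) + (3.2)·(-0.6575) = 8.7671.

Step 5 — scale by n: T² = 5 · 8.7671 = 43.8356.

T² ≈ 43.8356


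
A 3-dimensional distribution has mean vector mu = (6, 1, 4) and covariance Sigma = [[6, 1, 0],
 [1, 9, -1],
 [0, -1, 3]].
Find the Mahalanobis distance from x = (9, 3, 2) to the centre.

Step 1 — centre the observation: (x - mu) = (3, 2, -2).

Step 2 — invert Sigma (cofactor / det for 3×3, or solve directly):
  Sigma^{-1} = [[0.1699, -0.0196, -0.0065],
 [-0.0196, 0.1176, 0.0392],
 [-0.0065, 0.0392, 0.3464]].

Step 3 — form the quadratic (x - mu)^T · Sigma^{-1} · (x - mu):
  Sigma^{-1} · (x - mu) = (0.4837, 0.098, -0.634).
  (x - mu)^T · [Sigma^{-1} · (x - mu)] = (3)·(0.4837) + (2)·(0.098) + (-2)·(-0.634) = 2.915.

Step 4 — take square root: d = √(2.915) ≈ 1.7073.

d(x, mu) = √(2.915) ≈ 1.7073


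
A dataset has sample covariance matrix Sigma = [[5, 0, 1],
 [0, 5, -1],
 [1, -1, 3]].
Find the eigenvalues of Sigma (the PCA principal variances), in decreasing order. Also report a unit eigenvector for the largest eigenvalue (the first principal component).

Step 1 — characteristic polynomial p(λ) = det(λI - Sigma) = λ³ - tr·λ² + c_1·λ - det, where tr = trace, c_1 = sum of the principal 2×2 minors, det = det(Sigma):
  tr = 5 + 5 + 3 = 13,
  c_1 = (5·5 - (0)²) + (5·3 - (1)²) + (5·3 - (-1)²) = 25 + 14 + 14 = 53,
  det = 5·(5·3 - (-1)²) - (0)·((0)·3 - (-1)·(1)) + (1)·((0)·(-1) - 5·(1)) = 5·(14) - (0)·(1) + (1)·(-5) = 65.
  So p(λ) = λ³ - 13λ² + 53λ - 65.
Step 2 — look for an integer root (rational root theorem: any rational root is an integer divisor of 65). Testing λ = 5:
  p(5) = 125 - 325 + 265 - 65 = 0  ✓
  Dividing out (λ - 5): p(λ) = (λ - 5)(λ² - 8λ + 13).
Step 3 — remaining eigenvalues from the quadratic λ² - 8λ + 13 = 0:
  Δ = 8² - 4·13 = 64 - 52 = 12,  λ = (8 ± √12)/2 = (8 ± 3.4641)/2 ≈ 5.7321 or 2.2679.
  Sorted: λ_1 = 5.7321,  λ_2 = 5,  λ_3 = 2.2679  (check: sum = 13 = tr ✓).

Step 4 — unit eigenvector for λ_1 ≈ 5.7321: v spans the null space of (Sigma - λ_1 I), whose rows are
  r_1 = (-0.7321, 0, 1),  r_2 = (0, -0.7321, -1),  r_3 = (1, -1, -2.7321).
  v is orthogonal to every row, so take v ∝ r_1 × r_2 = ((0)·(-1) - (1)·(-0.7321), (1)·(0) - (-0.7321)·(-1), (-0.7321)·(-0.7321) - (0)·(0)) ≈ (0.7321, -0.7321, 0.5359).
  Let u = (0.7321, -0.7321, 0.5359).
  ||u|| = √((0.7321)² + (-0.7321)² + (0.5359)²) = √(1.359) ≈ 1.1658,  v_1 = u/||u|| ≈ (0.628, -0.628, 0.4597) (||v_1|| = 1).

λ_1 = 5.7321,  λ_2 = 5,  λ_3 = 2.2679;  v_1 ≈ (0.628, -0.628, 0.4597)


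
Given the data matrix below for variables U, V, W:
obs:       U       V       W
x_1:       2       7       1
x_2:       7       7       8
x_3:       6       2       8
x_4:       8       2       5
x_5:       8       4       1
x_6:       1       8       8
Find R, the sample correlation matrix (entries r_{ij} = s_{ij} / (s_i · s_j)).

Step 1 — column means:
  mean(U) = (2 + 7 + 6 + 8 + 8 + 1) / 6 = 32/6 = 5.3333
  mean(V) = (7 + 7 + 2 + 2 + 4 + 8) / 6 = 30/6 = 5
  mean(W) = (1 + 8 + 8 + 5 + 1 + 8) / 6 = 31/6 = 5.1667

Step 2 — sample variances and covariances s[i,j] = (1/(n-1)) · Σ_k (x_{k,i} - mean_i) · (x_{k,j} - mean_j), with n-1 = 5:
  s[U,U] = ((-3.3333)·(-3.3333) + (1.6667)·(1.6667) + (0.6667)·(0.6667) + (2.6667)·(2.6667) + (2.6667)·(2.6667) + (-4.3333)·(-4.3333)) / 5 = 47.3333/5 = 9.4667
  s[U,V] = ((-3.3333)·(2) + (1.6667)·(2) + (0.6667)·(-3) + (2.6667)·(-3) + (2.6667)·(-1) + (-4.3333)·(3)) / 5 = -29/5 = -5.8
  s[U,W] = ((-3.3333)·(-4.1667) + (1.6667)·(2.8333) + (0.6667)·(2.8333) + (2.6667)·(-0.1667) + (2.6667)·(-4.1667) + (-4.3333)·(2.8333)) / 5 = -3.3333/5 = -0.6667
  s[V,V] = ((2)·(2) + (2)·(2) + (-3)·(-3) + (-3)·(-3) + (-1)·(-1) + (3)·(3)) / 5 = 36/5 = 7.2
  s[V,W] = ((2)·(-4.1667) + (2)·(2.8333) + (-3)·(2.8333) + (-3)·(-0.1667) + (-1)·(-4.1667) + (3)·(2.8333)) / 5 = 2/5 = 0.4
  s[W,W] = ((-4.1667)·(-4.1667) + (2.8333)·(2.8333) + (2.8333)·(2.8333) + (-0.1667)·(-0.1667) + (-4.1667)·(-4.1667) + (2.8333)·(2.8333)) / 5 = 58.8333/5 = 11.7667
  Sample standard deviations s_i = √(s[i,i]):
  s(U) = √(9.4667) = 3.0768
  s(V) = √(7.2) = 2.6833
  s(W) = √(11.7667) = 3.4303

Step 3 — r_{ij} = s_{ij} / (s_i · s_j):
  r[U,U] = 1 (diagonal).
  r[U,V] = -5.8 / (3.0768 · 2.6833) = -5.8 / 8.2559 = -0.7025
  r[U,W] = -0.6667 / (3.0768 · 3.4303) = -0.6667 / 10.5542 = -0.0632
  r[V,V] = 1 (diagonal).
  r[V,W] = 0.4 / (2.6833 · 3.4303) = 0.4 / 9.2043 = 0.0435
  r[W,W] = 1 (diagonal).

R is symmetric with unit diagonal. Assembling:

R = [[1, -0.7025, -0.0632],
 [-0.7025, 1, 0.0435],
 [-0.0632, 0.0435, 1]]


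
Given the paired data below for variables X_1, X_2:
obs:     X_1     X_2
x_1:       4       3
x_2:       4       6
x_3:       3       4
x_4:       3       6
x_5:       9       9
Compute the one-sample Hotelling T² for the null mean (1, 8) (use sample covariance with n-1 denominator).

Step 1 — sample mean vector:
  mean(X_1) = (4 + 4 + 3 + 3 + 9) / 5 = 23/5 = 4.6
  mean(X_2) = (3 + 6 + 4 + 6 + 9) / 5 = 28/5 = 5.6
  x̄ = (4.6, 5.6),  deviation x̄ - mu_0 = (4.6, 5.6) - (1, 8) = (3.6, -2.4).

Step 2 — sample covariance matrix, S[i,j] = (1/(n-1)) · Σ_k (x_{k,i} - mean_i) · (x_{k,j} - mean_j), divisor n-1 = 4:
  S[X_1,X_1] = ((-0.6)·(-0.6) + (-0.6)·(-0.6) + (-1.6)·(-1.6) + (-1.6)·(-1.6) + (4.4)·(4.4)) / 4 = 25.2/4 = 6.3
  S[X_1,X_2] = ((-0.6)·(-2.6) + (-0.6)·(0.4) + (-1.6)·(-1.6) + (-1.6)·(0.4) + (4.4)·(3.4)) / 4 = 18.2/4 = 4.55
  S[X_2,X_2] = ((-2.6)·(-2.6) + (0.4)·(0.4) + (-1.6)·(-1.6) + (0.4)·(0.4) + (3.4)·(3.4)) / 4 = 21.2/4 = 5.3
  S = [[6.3, 4.55],
 [4.55, 5.3]].

Step 3 — invert S. det(S) = 6.3·5.3 - (4.55)² = 12.6875.
  S^{-1} = (1/det) · [[d, -b], [-b, a]] = [[0.4177, -0.3586],
 [-0.3586, 0.4966]].

Step 4 — quadratic form (x̄ - mu_0)^T · S^{-1} · (x̄ - mu_0):
  S^{-1} · (x̄ - mu_0) = (2.3645, -2.4828),
  (x̄ - mu_0)^T · [...] = (3.6)·(2.3645) + (-2.4)·(-2.4828) = 14.4709.

Step 5 — scale by n: T² = 5 · 14.4709 = 72.3547.

T² ≈ 72.3547


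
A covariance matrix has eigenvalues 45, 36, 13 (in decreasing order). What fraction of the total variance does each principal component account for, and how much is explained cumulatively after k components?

Step 1 — total variance = trace(Sigma) = Σ λ_i = 45 + 36 + 13 = 94.

Step 2 — fraction explained by component i = λ_i / Σ λ:
  PC1: 45/94 = 0.4787
  PC2: 36/94 = 0.383
  PC3: 13/94 = 0.1383

Step 3 — cumulative fraction after k components = (λ_1 + ... + λ_k) / Σ λ:
  k = 1: 45/94 = 0.4787
  k = 2: (45 + 36)/94 = 81/94 = 0.8617
  k = 3: (45 + 36 + 13)/94 = 94/94 = 1

Summary (fraction, with percent):

explained: PC1 0.4787 (47.87%), PC2 0.383 (38.3%), PC3 0.1383 (13.83%);  cumulative: 0.4787, 0.8617, 1


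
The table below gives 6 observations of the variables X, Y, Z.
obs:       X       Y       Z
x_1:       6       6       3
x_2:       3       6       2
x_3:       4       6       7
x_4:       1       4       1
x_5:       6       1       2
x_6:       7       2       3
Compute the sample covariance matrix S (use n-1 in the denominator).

Step 1 — column means:
  mean(X) = (6 + 3 + 4 + 1 + 6 + 7) / 6 = 27/6 = 4.5
  mean(Y) = (6 + 6 + 6 + 4 + 1 + 2) / 6 = 25/6 = 4.1667
  mean(Z) = (3 + 2 + 7 + 1 + 2 + 3) / 6 = 18/6 = 3

Step 2 — sample covariance S[i,j] = (1/(n-1)) · Σ_k (x_{k,i} - mean_i) · (x_{k,j} - mean_j), with n-1 = 5.
  S[X,X] = ((1.5)·(1.5) + (-1.5)·(-1.5) + (-0.5)·(-0.5) + (-3.5)·(-3.5) + (1.5)·(1.5) + (2.5)·(2.5)) / 5 = 25.5/5 = 5.1
  S[X,Y] = ((1.5)·(1.8333) + (-1.5)·(1.8333) + (-0.5)·(1.8333) + (-3.5)·(-0.1667) + (1.5)·(-3.1667) + (2.5)·(-2.1667)) / 5 = -10.5/5 = -2.1
  S[X,Z] = ((1.5)·(0) + (-1.5)·(-1) + (-0.5)·(4) + (-3.5)·(-2) + (1.5)·(-1) + (2.5)·(0)) / 5 = 5/5 = 1
  S[Y,Y] = ((1.8333)·(1.8333) + (1.8333)·(1.8333) + (1.8333)·(1.8333) + (-0.1667)·(-0.1667) + (-3.1667)·(-3.1667) + (-2.1667)·(-2.1667)) / 5 = 24.8333/5 = 4.9667
  S[Y,Z] = ((1.8333)·(0) + (1.8333)·(-1) + (1.8333)·(4) + (-0.1667)·(-2) + (-3.1667)·(-1) + (-2.1667)·(0)) / 5 = 9/5 = 1.8
  S[Z,Z] = ((0)·(0) + (-1)·(-1) + (4)·(4) + (-2)·(-2) + (-1)·(-1) + (0)·(0)) / 5 = 22/5 = 4.4

S is symmetric (S[j,i] = S[i,j]). Assembling:

S = [[5.1, -2.1, 1],
 [-2.1, 4.9667, 1.8],
 [1, 1.8, 4.4]]


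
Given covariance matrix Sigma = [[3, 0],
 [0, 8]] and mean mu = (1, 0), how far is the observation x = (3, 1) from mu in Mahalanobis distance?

Step 1 — centre the observation: (x - mu) = (2, 1).

Step 2 — invert Sigma. det(Sigma) = 3·8 - (0)² = 24.
  Sigma^{-1} = (1/det) · [[d, -b], [-b, a]] = [[0.3333, 0],
 [0, 0.125]].

Step 3 — form the quadratic (x - mu)^T · Sigma^{-1} · (x - mu):
  Sigma^{-1} · (x - mu) = (0.6667, 0.125).
  (x - mu)^T · [Sigma^{-1} · (x - mu)] = (2)·(0.6667) + (1)·(0.125) = 1.4583.

Step 4 — take square root: d = √(1.4583) ≈ 1.2076.

d(x, mu) = √(1.4583) ≈ 1.2076


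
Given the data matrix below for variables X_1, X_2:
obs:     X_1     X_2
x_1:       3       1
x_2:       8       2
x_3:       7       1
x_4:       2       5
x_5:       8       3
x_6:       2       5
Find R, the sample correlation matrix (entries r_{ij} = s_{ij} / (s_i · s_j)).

Step 1 — column means:
  mean(X_1) = (3 + 8 + 7 + 2 + 8 + 2) / 6 = 30/6 = 5
  mean(X_2) = (1 + 2 + 1 + 5 + 3 + 5) / 6 = 17/6 = 2.8333

Step 2 — sample variances and covariances s[i,j] = (1/(n-1)) · Σ_k (x_{k,i} - mean_i) · (x_{k,j} - mean_j), with n-1 = 5:
  s[X_1,X_1] = ((-2)·(-2) + (3)·(3) + (2)·(2) + (-3)·(-3) + (3)·(3) + (-3)·(-3)) / 5 = 44/5 = 8.8
  s[X_1,X_2] = ((-2)·(-1.8333) + (3)·(-0.8333) + (2)·(-1.8333) + (-3)·(2.1667) + (3)·(0.1667) + (-3)·(2.1667)) / 5 = -15/5 = -3
  s[X_2,X_2] = ((-1.8333)·(-1.8333) + (-0.8333)·(-0.8333) + (-1.8333)·(-1.8333) + (2.1667)·(2.1667) + (0.1667)·(0.1667) + (2.1667)·(2.1667)) / 5 = 16.8333/5 = 3.3667
  Sample standard deviations s_i = √(s[i,i]):
  s(X_1) = √(8.8) = 2.9665
  s(X_2) = √(3.3667) = 1.8348

Step 3 — r_{ij} = s_{ij} / (s_i · s_j):
  r[X_1,X_1] = 1 (diagonal).
  r[X_1,X_2] = -3 / (2.9665 · 1.8348) = -3 / 5.443 = -0.5512
  r[X_2,X_2] = 1 (diagonal).

R is symmetric with unit diagonal. Assembling:

R = [[1, -0.5512],
 [-0.5512, 1]]


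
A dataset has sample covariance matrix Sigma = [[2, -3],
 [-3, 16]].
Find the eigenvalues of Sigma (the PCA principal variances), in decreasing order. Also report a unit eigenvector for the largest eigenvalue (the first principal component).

Step 1 — characteristic polynomial of 2×2 Sigma:
  det(Sigma - λI) = λ² - trace · λ + det = 0.
  trace = 2 + 16 = 18, det = 2·16 - (-3)² = 23.
Step 2 — discriminant:
  Δ = trace² - 4·det = 324 - 92 = 232.
Step 3 — eigenvalues:
  λ = (trace ± √Δ)/2 = (18 ± 15.2315)/2,
  λ_1 = 16.6158,  λ_2 = 1.3842.

Step 4 — unit eigenvector for λ_1: solve (Sigma - λ_1 I)v = 0. First row:
  (2 - 16.6158)·v_x + (-3)·v_y = 0, i.e. (-14.6158)·v_x + (-3)·v_y = 0,
  so v ∝ (b, λ_1 - a) = (-3, 14.6158); multiply by -1 so the first entry is positive: u = (3, -14.6158).
  ||u|| = √((3)² + (-14.6158)²) = √(222.6208) ≈ 14.9205,
  v_1 = u/||u|| ≈ (0.2011, -0.9796) (||v_1|| = 1).

λ_1 = 16.6158,  λ_2 = 1.3842;  v_1 ≈ (0.2011, -0.9796)


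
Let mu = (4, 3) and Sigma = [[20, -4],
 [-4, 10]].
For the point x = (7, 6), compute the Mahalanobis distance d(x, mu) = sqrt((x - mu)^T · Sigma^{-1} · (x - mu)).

Step 1 — centre the observation: (x - mu) = (3, 3).

Step 2 — invert Sigma. det(Sigma) = 20·10 - (-4)² = 184.
  Sigma^{-1} = (1/det) · [[d, -b], [-b, a]] = [[0.0543, 0.0217],
 [0.0217, 0.1087]].

Step 3 — form the quadratic (x - mu)^T · Sigma^{-1} · (x - mu):
  Sigma^{-1} · (x - mu) = (0.2283, 0.3913).
  (x - mu)^T · [Sigma^{-1} · (x - mu)] = (3)·(0.2283) + (3)·(0.3913) = 1.8587.

Step 4 — take square root: d = √(1.8587) ≈ 1.3633.

d(x, mu) = √(1.8587) ≈ 1.3633


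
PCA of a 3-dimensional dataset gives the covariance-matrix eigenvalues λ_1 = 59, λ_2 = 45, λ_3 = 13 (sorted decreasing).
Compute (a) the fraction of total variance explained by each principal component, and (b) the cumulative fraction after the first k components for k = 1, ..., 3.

Step 1 — total variance = trace(Sigma) = Σ λ_i = 59 + 45 + 13 = 117.

Step 2 — fraction explained by component i = λ_i / Σ λ:
  PC1: 59/117 = 0.5043
  PC2: 45/117 = 0.3846
  PC3: 13/117 = 0.1111

Step 3 — cumulative fraction after k components = (λ_1 + ... + λ_k) / Σ λ:
  k = 1: 59/117 = 0.5043
  k = 2: (59 + 45)/117 = 104/117 = 0.8889
  k = 3: (59 + 45 + 13)/117 = 117/117 = 1

Summary (fraction, with percent):

explained: PC1 0.5043 (50.43%), PC2 0.3846 (38.46%), PC3 0.1111 (11.11%);  cumulative: 0.5043, 0.8889, 1


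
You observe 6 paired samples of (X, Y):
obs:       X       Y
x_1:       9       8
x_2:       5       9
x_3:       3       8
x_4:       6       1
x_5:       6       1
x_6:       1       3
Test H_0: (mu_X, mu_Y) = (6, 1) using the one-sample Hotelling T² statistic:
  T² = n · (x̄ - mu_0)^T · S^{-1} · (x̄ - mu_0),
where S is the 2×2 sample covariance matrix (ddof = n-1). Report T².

Step 1 — sample mean vector:
  mean(X) = (9 + 5 + 3 + 6 + 6 + 1) / 6 = 30/6 = 5
  mean(Y) = (8 + 9 + 8 + 1 + 1 + 3) / 6 = 30/6 = 5
  x̄ = (5, 5),  deviation x̄ - mu_0 = (5, 5) - (6, 1) = (-1, 4).

Step 2 — sample covariance matrix, S[i,j] = (1/(n-1)) · Σ_k (x_{k,i} - mean_i) · (x_{k,j} - mean_j), divisor n-1 = 5:
  S[X,X] = ((4)·(4) + (0)·(0) + (-2)·(-2) + (1)·(1) + (1)·(1) + (-4)·(-4)) / 5 = 38/5 = 7.6
  S[X,Y] = ((4)·(3) + (0)·(4) + (-2)·(3) + (1)·(-4) + (1)·(-4) + (-4)·(-2)) / 5 = 6/5 = 1.2
  S[Y,Y] = ((3)·(3) + (4)·(4) + (3)·(3) + (-4)·(-4) + (-4)·(-4) + (-2)·(-2)) / 5 = 70/5 = 14
  S = [[7.6, 1.2],
 [1.2, 14]].

Step 3 — invert S. det(S) = 7.6·14 - (1.2)² = 104.96.
  S^{-1} = (1/det) · [[d, -b], [-b, a]] = [[0.1334, -0.0114],
 [-0.0114, 0.0724]].

Step 4 — quadratic form (x̄ - mu_0)^T · S^{-1} · (x̄ - mu_0):
  S^{-1} · (x̄ - mu_0) = (-0.1791, 0.3011),
  (x̄ - mu_0)^T · [...] = (-1)·(-0.1791) + (4)·(0.3011) = 1.3834.

Step 5 — scale by n: T² = 6 · 1.3834 = 8.3003.

T² ≈ 8.3003


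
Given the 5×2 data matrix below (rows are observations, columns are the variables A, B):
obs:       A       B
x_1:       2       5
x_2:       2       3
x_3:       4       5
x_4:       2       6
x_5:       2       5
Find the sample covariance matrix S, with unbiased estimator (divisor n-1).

Step 1 — column means:
  mean(A) = (2 + 2 + 4 + 2 + 2) / 5 = 12/5 = 2.4
  mean(B) = (5 + 3 + 5 + 6 + 5) / 5 = 24/5 = 4.8

Step 2 — sample covariance S[i,j] = (1/(n-1)) · Σ_k (x_{k,i} - mean_i) · (x_{k,j} - mean_j), with n-1 = 4.
  S[A,A] = ((-0.4)·(-0.4) + (-0.4)·(-0.4) + (1.6)·(1.6) + (-0.4)·(-0.4) + (-0.4)·(-0.4)) / 4 = 3.2/4 = 0.8
  S[A,B] = ((-0.4)·(0.2) + (-0.4)·(-1.8) + (1.6)·(0.2) + (-0.4)·(1.2) + (-0.4)·(0.2)) / 4 = 0.4/4 = 0.1
  S[B,B] = ((0.2)·(0.2) + (-1.8)·(-1.8) + (0.2)·(0.2) + (1.2)·(1.2) + (0.2)·(0.2)) / 4 = 4.8/4 = 1.2

S is symmetric (S[j,i] = S[i,j]). Assembling:

S = [[0.8, 0.1],
 [0.1, 1.2]]


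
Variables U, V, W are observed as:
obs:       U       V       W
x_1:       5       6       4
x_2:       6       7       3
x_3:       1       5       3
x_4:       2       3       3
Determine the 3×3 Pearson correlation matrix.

Step 1 — column means:
  mean(U) = (5 + 6 + 1 + 2) / 4 = 14/4 = 3.5
  mean(V) = (6 + 7 + 5 + 3) / 4 = 21/4 = 5.25
  mean(W) = (4 + 3 + 3 + 3) / 4 = 13/4 = 3.25

Step 2 — sample variances and covariances s[i,j] = (1/(n-1)) · Σ_k (x_{k,i} - mean_i) · (x_{k,j} - mean_j), with n-1 = 3:
  s[U,U] = ((1.5)·(1.5) + (2.5)·(2.5) + (-2.5)·(-2.5) + (-1.5)·(-1.5)) / 3 = 17/3 = 5.6667
  s[U,V] = ((1.5)·(0.75) + (2.5)·(1.75) + (-2.5)·(-0.25) + (-1.5)·(-2.25)) / 3 = 9.5/3 = 3.1667
  s[U,W] = ((1.5)·(0.75) + (2.5)·(-0.25) + (-2.5)·(-0.25) + (-1.5)·(-0.25)) / 3 = 1.5/3 = 0.5
  s[V,V] = ((0.75)·(0.75) + (1.75)·(1.75) + (-0.25)·(-0.25) + (-2.25)·(-2.25)) / 3 = 8.75/3 = 2.9167
  s[V,W] = ((0.75)·(0.75) + (1.75)·(-0.25) + (-0.25)·(-0.25) + (-2.25)·(-0.25)) / 3 = 0.75/3 = 0.25
  s[W,W] = ((0.75)·(0.75) + (-0.25)·(-0.25) + (-0.25)·(-0.25) + (-0.25)·(-0.25)) / 3 = 0.75/3 = 0.25
  Sample standard deviations s_i = √(s[i,i]):
  s(U) = √(5.6667) = 2.3805
  s(V) = √(2.9167) = 1.7078
  s(W) = √(0.25) = 0.5

Step 3 — r_{ij} = s_{ij} / (s_i · s_j):
  r[U,U] = 1 (diagonal).
  r[U,V] = 3.1667 / (2.3805 · 1.7078) = 3.1667 / 4.0654 = 0.7789
  r[U,W] = 0.5 / (2.3805 · 0.5) = 0.5 / 1.1902 = 0.4201
  r[V,V] = 1 (diagonal).
  r[V,W] = 0.25 / (1.7078 · 0.5) = 0.25 / 0.8539 = 0.2928
  r[W,W] = 1 (diagonal).

R is symmetric with unit diagonal. Assembling:

R = [[1, 0.7789, 0.4201],
 [0.7789, 1, 0.2928],
 [0.4201, 0.2928, 1]]


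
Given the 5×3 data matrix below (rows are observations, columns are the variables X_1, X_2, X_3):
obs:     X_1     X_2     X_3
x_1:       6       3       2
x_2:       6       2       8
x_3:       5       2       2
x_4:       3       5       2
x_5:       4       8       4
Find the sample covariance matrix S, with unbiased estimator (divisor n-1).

Step 1 — column means:
  mean(X_1) = (6 + 6 + 5 + 3 + 4) / 5 = 24/5 = 4.8
  mean(X_2) = (3 + 2 + 2 + 5 + 8) / 5 = 20/5 = 4
  mean(X_3) = (2 + 8 + 2 + 2 + 4) / 5 = 18/5 = 3.6

Step 2 — sample covariance S[i,j] = (1/(n-1)) · Σ_k (x_{k,i} - mean_i) · (x_{k,j} - mean_j), with n-1 = 4.
  S[X_1,X_1] = ((1.2)·(1.2) + (1.2)·(1.2) + (0.2)·(0.2) + (-1.8)·(-1.8) + (-0.8)·(-0.8)) / 4 = 6.8/4 = 1.7
  S[X_1,X_2] = ((1.2)·(-1) + (1.2)·(-2) + (0.2)·(-2) + (-1.8)·(1) + (-0.8)·(4)) / 4 = -9/4 = -2.25
  S[X_1,X_3] = ((1.2)·(-1.6) + (1.2)·(4.4) + (0.2)·(-1.6) + (-1.8)·(-1.6) + (-0.8)·(0.4)) / 4 = 5.6/4 = 1.4
  S[X_2,X_2] = ((-1)·(-1) + (-2)·(-2) + (-2)·(-2) + (1)·(1) + (4)·(4)) / 4 = 26/4 = 6.5
  S[X_2,X_3] = ((-1)·(-1.6) + (-2)·(4.4) + (-2)·(-1.6) + (1)·(-1.6) + (4)·(0.4)) / 4 = -4/4 = -1
  S[X_3,X_3] = ((-1.6)·(-1.6) + (4.4)·(4.4) + (-1.6)·(-1.6) + (-1.6)·(-1.6) + (0.4)·(0.4)) / 4 = 27.2/4 = 6.8

S is symmetric (S[j,i] = S[i,j]). Assembling:

S = [[1.7, -2.25, 1.4],
 [-2.25, 6.5, -1],
 [1.4, -1, 6.8]]


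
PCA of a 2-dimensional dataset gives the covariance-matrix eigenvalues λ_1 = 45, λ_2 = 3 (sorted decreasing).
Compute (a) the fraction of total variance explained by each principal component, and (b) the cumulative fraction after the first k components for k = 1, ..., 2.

Step 1 — total variance = trace(Sigma) = Σ λ_i = 45 + 3 = 48.

Step 2 — fraction explained by component i = λ_i / Σ λ:
  PC1: 45/48 = 0.9375
  PC2: 3/48 = 0.0625

Step 3 — cumulative fraction after k components = (λ_1 + ... + λ_k) / Σ λ:
  k = 1: 45/48 = 0.9375
  k = 2: (45 + 3)/48 = 48/48 = 1

Summary (fraction, with percent):

explained: PC1 0.9375 (93.75%), PC2 0.0625 (6.25%);  cumulative: 0.9375, 1


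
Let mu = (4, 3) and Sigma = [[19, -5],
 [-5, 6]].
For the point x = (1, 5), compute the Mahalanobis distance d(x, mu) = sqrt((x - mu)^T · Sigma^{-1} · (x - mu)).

Step 1 — centre the observation: (x - mu) = (-3, 2).

Step 2 — invert Sigma. det(Sigma) = 19·6 - (-5)² = 89.
  Sigma^{-1} = (1/det) · [[d, -b], [-b, a]] = [[0.0674, 0.0562],
 [0.0562, 0.2135]].

Step 3 — form the quadratic (x - mu)^T · Sigma^{-1} · (x - mu):
  Sigma^{-1} · (x - mu) = (-0.0899, 0.2584).
  (x - mu)^T · [Sigma^{-1} · (x - mu)] = (-3)·(-0.0899) + (2)·(0.2584) = 0.7865.

Step 4 — take square root: d = √(0.7865) ≈ 0.8869.

d(x, mu) = √(0.7865) ≈ 0.8869


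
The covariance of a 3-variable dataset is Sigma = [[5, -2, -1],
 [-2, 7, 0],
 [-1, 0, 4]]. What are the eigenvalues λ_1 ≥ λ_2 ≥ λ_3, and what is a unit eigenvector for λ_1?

Step 1 — characteristic polynomial p(λ) = det(λI - Sigma) = λ³ - tr·λ² + c_1·λ - det, where tr = trace, c_1 = sum of the principal 2×2 minors, det = det(Sigma):
  tr = 5 + 7 + 4 = 16,
  c_1 = (5·7 - (-2)²) + (5·4 - (-1)²) + (7·4 - (0)²) = 31 + 19 + 28 = 78,
  det = 5·(7·4 - (0)²) - (-2)·((-2)·4 - (0)·(-1)) + (-1)·((-2)·(0) - 7·(-1)) = 5·(28) - (-2)·(-8) + (-1)·(7) = 117.
  So p(λ) = λ³ - 16λ² + 78λ - 117.
Step 2 — look for an integer root (rational root theorem: any rational root is an integer divisor of 117). Testing λ = 3:
  p(3) = 27 - 144 + 234 - 117 = 0  ✓
  Dividing out (λ - 3): p(λ) = (λ - 3)(λ² - 13λ + 39).
Step 3 — remaining eigenvalues from the quadratic λ² - 13λ + 39 = 0:
  Δ = 13² - 4·39 = 169 - 156 = 13,  λ = (13 ± √13)/2 = (13 ± 3.6056)/2 ≈ 8.3028 or 4.6972.
  Sorted: λ_1 = 8.3028,  λ_2 = 4.6972,  λ_3 = 3  (check: sum = 16 = tr ✓).

Step 4 — unit eigenvector for λ_1 ≈ 8.3028: v spans the null space of (Sigma - λ_1 I), whose rows are
  r_1 = (-3.3028, -2, -1),  r_2 = (-2, -1.3028, 0),  r_3 = (-1, 0, -4.3028).
  v is orthogonal to every row, so take v ∝ r_1 × r_2 = ((-2)·(0) - (-1)·(-1.3028), (-1)·(-2) - (-3.3028)·(0), (-3.3028)·(-1.3028) - (-2)·(-2)) ≈ (-1.3028, 2, 0.3028).
  Rescale (multiply by -1 so the first nonzero entry is positive): u = (1.3028, -2, -0.3028).
  ||u|| = √((1.3028)² + (-2)² + (-0.3028)²) = √(5.7889) ≈ 2.406,  v_1 = u/||u|| ≈ (0.5415, -0.8313, -0.1258) (||v_1|| = 1).

λ_1 = 8.3028,  λ_2 = 4.6972,  λ_3 = 3;  v_1 ≈ (0.5415, -0.8313, -0.1258)


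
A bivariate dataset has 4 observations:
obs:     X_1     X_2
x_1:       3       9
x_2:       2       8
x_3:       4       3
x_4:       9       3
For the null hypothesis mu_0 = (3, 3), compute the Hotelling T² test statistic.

Step 1 — sample mean vector:
  mean(X_1) = (3 + 2 + 4 + 9) / 4 = 18/4 = 4.5
  mean(X_2) = (9 + 8 + 3 + 3) / 4 = 23/4 = 5.75
  x̄ = (4.5, 5.75),  deviation x̄ - mu_0 = (4.5, 5.75) - (3, 3) = (1.5, 2.75).

Step 2 — sample covariance matrix, S[i,j] = (1/(n-1)) · Σ_k (x_{k,i} - mean_i) · (x_{k,j} - mean_j), divisor n-1 = 3:
  S[X_1,X_1] = ((-1.5)·(-1.5) + (-2.5)·(-2.5) + (-0.5)·(-0.5) + (4.5)·(4.5)) / 3 = 29/3 = 9.6667
  S[X_1,X_2] = ((-1.5)·(3.25) + (-2.5)·(2.25) + (-0.5)·(-2.75) + (4.5)·(-2.75)) / 3 = -21.5/3 = -7.1667
  S[X_2,X_2] = ((3.25)·(3.25) + (2.25)·(2.25) + (-2.75)·(-2.75) + (-2.75)·(-2.75)) / 3 = 30.75/3 = 10.25
  S = [[9.6667, -7.1667],
 [-7.1667, 10.25]].

Step 3 — invert S. det(S) = 9.6667·10.25 - (-7.1667)² = 47.7222.
  S^{-1} = (1/det) · [[d, -b], [-b, a]] = [[0.2148, 0.1502],
 [0.1502, 0.2026]].

Step 4 — quadratic form (x̄ - mu_0)^T · S^{-1} · (x̄ - mu_0):
  S^{-1} · (x̄ - mu_0) = (0.7352, 0.7823),
  (x̄ - mu_0)^T · [...] = (1.5)·(0.7352) + (2.75)·(0.7823) = 3.2541.

Step 5 — scale by n: T² = 4 · 3.2541 = 13.0163.

T² ≈ 13.0163


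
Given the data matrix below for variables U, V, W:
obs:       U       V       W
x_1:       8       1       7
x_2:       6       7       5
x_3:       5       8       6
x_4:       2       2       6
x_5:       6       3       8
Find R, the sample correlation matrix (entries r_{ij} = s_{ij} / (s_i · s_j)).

Step 1 — column means:
  mean(U) = (8 + 6 + 5 + 2 + 6) / 5 = 27/5 = 5.4
  mean(V) = (1 + 7 + 8 + 2 + 3) / 5 = 21/5 = 4.2
  mean(W) = (7 + 5 + 6 + 6 + 8) / 5 = 32/5 = 6.4

Step 2 — sample variances and covariances s[i,j] = (1/(n-1)) · Σ_k (x_{k,i} - mean_i) · (x_{k,j} - mean_j), with n-1 = 4:
  s[U,U] = ((2.6)·(2.6) + (0.6)·(0.6) + (-0.4)·(-0.4) + (-3.4)·(-3.4) + (0.6)·(0.6)) / 4 = 19.2/4 = 4.8
  s[U,V] = ((2.6)·(-3.2) + (0.6)·(2.8) + (-0.4)·(3.8) + (-3.4)·(-2.2) + (0.6)·(-1.2)) / 4 = -1.4/4 = -0.35
  s[U,W] = ((2.6)·(0.6) + (0.6)·(-1.4) + (-0.4)·(-0.4) + (-3.4)·(-0.4) + (0.6)·(1.6)) / 4 = 3.2/4 = 0.8
  s[V,V] = ((-3.2)·(-3.2) + (2.8)·(2.8) + (3.8)·(3.8) + (-2.2)·(-2.2) + (-1.2)·(-1.2)) / 4 = 38.8/4 = 9.7
  s[V,W] = ((-3.2)·(0.6) + (2.8)·(-1.4) + (3.8)·(-0.4) + (-2.2)·(-0.4) + (-1.2)·(1.6)) / 4 = -8.4/4 = -2.1
  s[W,W] = ((0.6)·(0.6) + (-1.4)·(-1.4) + (-0.4)·(-0.4) + (-0.4)·(-0.4) + (1.6)·(1.6)) / 4 = 5.2/4 = 1.3
  Sample standard deviations s_i = √(s[i,i]):
  s(U) = √(4.8) = 2.1909
  s(V) = √(9.7) = 3.1145
  s(W) = √(1.3) = 1.1402

Step 3 — r_{ij} = s_{ij} / (s_i · s_j):
  r[U,U] = 1 (diagonal).
  r[U,V] = -0.35 / (2.1909 · 3.1145) = -0.35 / 6.8235 = -0.0513
  r[U,W] = 0.8 / (2.1909 · 1.1402) = 0.8 / 2.498 = 0.3203
  r[V,V] = 1 (diagonal).
  r[V,W] = -2.1 / (3.1145 · 1.1402) = -2.1 / 3.5511 = -0.5914
  r[W,W] = 1 (diagonal).

R is symmetric with unit diagonal. Assembling:

R = [[1, -0.0513, 0.3203],
 [-0.0513, 1, -0.5914],
 [0.3203, -0.5914, 1]]


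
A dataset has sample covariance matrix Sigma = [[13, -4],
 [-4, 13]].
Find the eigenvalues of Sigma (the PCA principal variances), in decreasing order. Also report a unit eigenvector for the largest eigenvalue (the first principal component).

Step 1 — characteristic polynomial of 2×2 Sigma:
  det(Sigma - λI) = λ² - trace · λ + det = 0.
  trace = 13 + 13 = 26, det = 13·13 - (-4)² = 153.
Step 2 — discriminant:
  Δ = trace² - 4·det = 676 - 612 = 64.
Step 3 — eigenvalues:
  λ = (trace ± √Δ)/2 = (26 ± 8)/2,
  λ_1 = 17,  λ_2 = 9.

Step 4 — unit eigenvector for λ_1: solve (Sigma - λ_1 I)v = 0. First row:
  (13 - 17)·v_x + (-4)·v_y = 0, i.e. (-4)·v_x + (-4)·v_y = 0,
  so v ∝ (b, λ_1 - a) = (-4, 4); multiply by -1 so the first entry is positive: u = (4, -4).
  ||u|| = √((4)² + (-4)²) = √(32) ≈ 5.6569,
  v_1 = u/||u|| ≈ (0.7071, -0.7071) (||v_1|| = 1).

λ_1 = 17,  λ_2 = 9;  v_1 ≈ (0.7071, -0.7071)


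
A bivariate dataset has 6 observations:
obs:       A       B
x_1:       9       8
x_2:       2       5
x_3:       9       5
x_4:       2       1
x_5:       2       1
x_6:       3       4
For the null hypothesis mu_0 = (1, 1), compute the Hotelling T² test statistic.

Step 1 — sample mean vector:
  mean(A) = (9 + 2 + 9 + 2 + 2 + 3) / 6 = 27/6 = 4.5
  mean(B) = (8 + 5 + 5 + 1 + 1 + 4) / 6 = 24/6 = 4
  x̄ = (4.5, 4),  deviation x̄ - mu_0 = (4.5, 4) - (1, 1) = (3.5, 3).

Step 2 — sample covariance matrix, S[i,j] = (1/(n-1)) · Σ_k (x_{k,i} - mean_i) · (x_{k,j} - mean_j), divisor n-1 = 5:
  S[A,A] = ((4.5)·(4.5) + (-2.5)·(-2.5) + (4.5)·(4.5) + (-2.5)·(-2.5) + (-2.5)·(-2.5) + (-1.5)·(-1.5)) / 5 = 61.5/5 = 12.3
  S[A,B] = ((4.5)·(4) + (-2.5)·(1) + (4.5)·(1) + (-2.5)·(-3) + (-2.5)·(-3) + (-1.5)·(0)) / 5 = 35/5 = 7
  S[B,B] = ((4)·(4) + (1)·(1) + (1)·(1) + (-3)·(-3) + (-3)·(-3) + (0)·(0)) / 5 = 36/5 = 7.2
  S = [[12.3, 7],
 [7, 7.2]].

Step 3 — invert S. det(S) = 12.3·7.2 - (7)² = 39.56.
  S^{-1} = (1/det) · [[d, -b], [-b, a]] = [[0.182, -0.1769],
 [-0.1769, 0.3109]].

Step 4 — quadratic form (x̄ - mu_0)^T · S^{-1} · (x̄ - mu_0):
  S^{-1} · (x̄ - mu_0) = (0.1062, 0.3134),
  (x̄ - mu_0)^T · [...] = (3.5)·(0.1062) + (3)·(0.3134) = 1.3119.

Step 5 — scale by n: T² = 6 · 1.3119 = 7.8716.

T² ≈ 7.8716


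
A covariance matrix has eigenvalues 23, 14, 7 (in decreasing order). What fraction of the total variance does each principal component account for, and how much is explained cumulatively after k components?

Step 1 — total variance = trace(Sigma) = Σ λ_i = 23 + 14 + 7 = 44.

Step 2 — fraction explained by component i = λ_i / Σ λ:
  PC1: 23/44 = 0.5227
  PC2: 14/44 = 0.3182
  PC3: 7/44 = 0.1591

Step 3 — cumulative fraction after k components = (λ_1 + ... + λ_k) / Σ λ:
  k = 1: 23/44 = 0.5227
  k = 2: (23 + 14)/44 = 37/44 = 0.8409
  k = 3: (23 + 14 + 7)/44 = 44/44 = 1

Summary (fraction, with percent):

explained: PC1 0.5227 (52.27%), PC2 0.3182 (31.82%), PC3 0.1591 (15.91%);  cumulative: 0.5227, 0.8409, 1
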